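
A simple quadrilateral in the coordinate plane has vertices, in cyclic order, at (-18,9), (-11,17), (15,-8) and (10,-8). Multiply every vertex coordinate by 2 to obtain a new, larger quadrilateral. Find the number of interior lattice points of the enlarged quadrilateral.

By the shoelace formula, twice the signed area is |((-18)·17 − (-11)·9) + ((-11)·(-8) − 15·17) + (15·(-8) − 10·(-8)) + (10·9 − (-18)·(-8))| = 468, so the area is 234.
The number of boundary lattice points is Σ gcd(|Δx|,|Δy|) = gcd(7,8) + gcd(26,25) + gcd(5,0) + gcd(28,17) = 1+1+5+1 = 8.
Scaling by 2 multiplies the area by 2² = 4 (so the new area is 936) and multiplies the boundary lattice-point count by 2, giving 16.
By Pick's theorem, the interior count of the dilated polygon is 936 − 16/2 + 1 = 929.

929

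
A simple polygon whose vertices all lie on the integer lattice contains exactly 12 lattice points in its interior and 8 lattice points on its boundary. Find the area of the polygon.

15

By Pick's theorem, A = I + B/2 − 1 = 12 + 8/2 − 1 = 15.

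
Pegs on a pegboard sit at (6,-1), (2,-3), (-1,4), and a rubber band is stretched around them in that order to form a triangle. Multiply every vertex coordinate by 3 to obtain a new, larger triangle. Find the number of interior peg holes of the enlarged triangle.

By the shoelace formula, twice the signed area is |[6·(-3) − 2·(-1)] + [2·4 − (-1)·(-3)] + [(-1)·(-1) − 6·4]| = 34, so the area is 17.
Along each edge there are gcd(|Δx|,|Δy|)+1 lattice points, so counting each shared vertex once the boundary has gcd(4,2) + gcd(3,7) + gcd(7,5) = 2+1+1 = 4.
Scaling by 3 multiplies the area by 3² = 9 (so the new area is 153) and multiplies the boundary lattice-point count by 3, giving 12.
By Pick's theorem, the interior count of the dilated polygon is 153 − 12/2 + 1 = 148.

148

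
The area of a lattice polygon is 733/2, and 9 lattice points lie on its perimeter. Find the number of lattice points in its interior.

Pick's theorem A = I + B/2 − 1 rearranges to I = A − B/2 + 1 = 733/2 − 9/2 + 1 = 363.

363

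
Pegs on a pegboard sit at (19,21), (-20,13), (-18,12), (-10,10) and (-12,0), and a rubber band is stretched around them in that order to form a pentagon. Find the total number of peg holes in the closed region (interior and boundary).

239

Using the shoelace formula, 2A = |[19·13 − (-20)·21] + [(-20)·12 − (-18)·13] + [(-18)·10 − (-10)·12] + [(-10)·0 − (-12)·10] + [(-12)·21 − 19·0]| = 469, so the area is 234.5.
Summing gcd(|Δx|,|Δy|) over the edges gives the boundary count: gcd(39,8) + gcd(2,1) + gcd(8,2) + gcd(2,10) + gcd(31,21) = 1+1+2+2+1 = 7.
Pick's theorem gives I = A − B/2 + 1 = 234.5 − 7/2 + 1 = 232, so the closed region contains I + B = 232 + 7 = 239 lattice points.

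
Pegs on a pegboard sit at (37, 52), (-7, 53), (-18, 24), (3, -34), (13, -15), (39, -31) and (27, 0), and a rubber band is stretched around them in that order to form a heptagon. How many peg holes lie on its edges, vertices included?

9

The number of boundary lattice points is Σ gcd(|Δx|,|Δy|) = gcd(44,1) + gcd(11,29) + gcd(21,58) + gcd(10,19) + gcd(26,16) + gcd(12,31) + gcd(10,52) = 1+1+1+1+2+1+2 = 9.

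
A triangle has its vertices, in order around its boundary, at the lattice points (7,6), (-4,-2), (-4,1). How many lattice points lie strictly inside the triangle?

The shoelace formula gives twice the area as |(7·(-2) − (-4)·6) + ((-4)·1 − (-4)·(-2)) + ((-4)·6 − 7·1)| = 33, so the area is 16.5.
The number of boundary lattice points is Σ gcd(|Δx|,|Δy|) = gcd(11,8) + gcd(0,3) + gcd(11,5) = 1+3+1 = 5.
Pick's theorem gives I = A − B/2 + 1 = 16.5 − 5/2 + 1 = 15.

15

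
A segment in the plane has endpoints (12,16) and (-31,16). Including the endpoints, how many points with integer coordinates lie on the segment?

The number of lattice points on a segment between lattice points is gcd(|Δx|,|Δy|) + 1 = gcd(43,0) + 1 = 43 + 1 = 44.

44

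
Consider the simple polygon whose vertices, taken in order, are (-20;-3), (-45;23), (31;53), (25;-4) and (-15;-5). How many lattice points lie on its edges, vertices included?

8

Summing gcd(|Δx|,|Δy|) over the edges gives the boundary count: gcd(25,26) + gcd(76,30) + gcd(6,57) + gcd(40,1) + gcd(5,2) = 1+2+3+1+1 = 8.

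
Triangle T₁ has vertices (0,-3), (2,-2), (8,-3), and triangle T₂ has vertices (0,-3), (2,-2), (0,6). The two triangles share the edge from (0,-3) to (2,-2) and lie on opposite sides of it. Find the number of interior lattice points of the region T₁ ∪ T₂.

4

The union is the simple quadrilateral with vertices (0,-3), (8,-3), (2,-2), (0,6) in order.
By the shoelace formula, twice the signed area is |(0·(-3) − 8·(-3)) + (8·(-2) − 2·(-3)) + (2·6 − 0·(-2)) + (0·(-3) − 0·6)| = 26, so the area is 13.
Along each edge there are gcd(|Δx|,|Δy|)+1 lattice points, so counting each shared vertex once the boundary has gcd(8,0) + gcd(6,1) + gcd(2,8) + gcd(0,9) = 8+1+2+9 = 20.
By Pick's theorem I = A − B/2 + 1 = 13 − 20/2 + 1 = 4.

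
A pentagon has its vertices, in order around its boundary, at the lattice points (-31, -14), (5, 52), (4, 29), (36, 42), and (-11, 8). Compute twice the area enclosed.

1329

By the shoelace formula, twice the signed area is |((-31)·52 − 5·(-14)) + (5·29 − 4·52) + (4·42 − 36·29) + (36·8 − (-11)·42) + ((-11)·(-14) − (-31)·8)| = 1329, so the area is 1329/2.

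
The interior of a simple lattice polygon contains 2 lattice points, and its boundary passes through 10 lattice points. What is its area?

Pick's theorem states A = I + B/2 − 1, so A = 2 + 10/2 − 1 = 6.

6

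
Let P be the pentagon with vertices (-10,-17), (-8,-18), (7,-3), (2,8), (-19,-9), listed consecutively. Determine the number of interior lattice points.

By the shoelace formula, twice the signed area is |[(-10)·(-18) − (-8)·(-17)] + [(-8)·(-3) − 7·(-18)] + [7·8 − 2·(-3)] + [2·(-9) − (-19)·8] + [(-19)·(-17) − (-10)·(-9)]| = 623, so the area is 311.5.
Along each edge there are gcd(|Δx|,|Δy|)+1 lattice points, so counting each shared vertex once the boundary has gcd(2,1) + gcd(15,15) + gcd(5,11) + gcd(21,17) + gcd(9,8) = 1+15+1+1+1 = 19.
Pick's theorem gives I = A − B/2 + 1 = 311.5 − 19/2 + 1 = 303.

303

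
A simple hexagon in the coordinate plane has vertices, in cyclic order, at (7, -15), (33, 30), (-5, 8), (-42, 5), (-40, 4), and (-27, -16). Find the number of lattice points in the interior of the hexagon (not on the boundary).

The shoelace formula gives twice the area as |[7·30 − 33·(-15)] + [33·8 − (-5)·30] + [(-5)·5 − (-42)·8] + [(-42)·4 − (-40)·5] + [(-40)·(-16) − (-27)·4] + [(-27)·(-15) − 7·(-16)]| = 2727, so the area is 2727/2.
Along each edge there are gcd(|Δx|,|Δy|)+1 lattice points, so counting each shared vertex once the boundary has gcd(26,45) + gcd(38,22) + gcd(37,3) + gcd(2,1) + gcd(13,20) + gcd(34,1) = 1+2+1+1+1+1 = 7.
Pick's theorem gives I = A − B/2 + 1 = 2727/2 − 7/2 + 1 = 1361.

1361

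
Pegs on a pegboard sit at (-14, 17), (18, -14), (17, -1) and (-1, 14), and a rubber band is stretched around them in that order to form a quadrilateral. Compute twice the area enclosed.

Using the shoelace formula, 2A = |[(-14)·(-14) − 18·17] + [18·(-1) − 17·(-14)] + [17·14 − (-1)·(-1)] + [(-1)·17 − (-14)·14]| = 526, so the area is 263.

526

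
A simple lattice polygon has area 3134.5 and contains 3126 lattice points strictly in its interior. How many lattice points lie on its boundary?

Pick's theorem gives A = I + B/2 − 1, so B = 2(A − I + 1) = 2(3134.5 − 3126 + 1) = 19.

19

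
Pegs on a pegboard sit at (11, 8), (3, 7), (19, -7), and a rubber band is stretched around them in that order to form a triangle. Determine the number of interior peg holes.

63

The shoelace formula gives twice the area as |(11·7 − 3·8) + (3·(-7) − 19·7) + (19·8 − 11·(-7))| = 128, so the area is 64.
The number of boundary lattice points is Σ gcd(|Δx|,|Δy|) = gcd(8,1) + gcd(16,14) + gcd(8,15) = 1+2+1 = 4.
Pick's theorem gives I = A − B/2 + 1 = 64 − 4/2 + 1 = 63.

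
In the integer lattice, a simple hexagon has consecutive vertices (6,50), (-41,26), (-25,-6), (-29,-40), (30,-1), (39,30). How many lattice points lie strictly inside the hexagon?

3923

By the shoelace formula, twice the signed area is |(6·26 − (-41)·50) + ((-41)·(-6) − (-25)·26) + ((-25)·(-40) − (-29)·(-6)) + ((-29)·(-1) − 30·(-40)) + (30·30 − 39·(-1)) + (39·50 − 6·30)| = 7866, so the area is 3933.
Summing gcd(|Δx|,|Δy|) over the edges gives the boundary count: gcd(47,24) + gcd(16,32) + gcd(4,34) + gcd(59,39) + gcd(9,31) + gcd(33,20) = 1+16+2+1+1+1 = 22.
Pick's theorem gives I = A − B/2 + 1 = 3933 − 22/2 + 1 = 3923.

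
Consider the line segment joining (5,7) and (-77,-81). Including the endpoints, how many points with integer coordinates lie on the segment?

The number of lattice points on a segment between lattice points is gcd(|Δx|,|Δy|) + 1 = gcd(82,88) + 1 = 2 + 1 = 3.

3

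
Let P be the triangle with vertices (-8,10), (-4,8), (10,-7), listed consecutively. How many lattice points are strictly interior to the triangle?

The shoelace formula gives twice the area as |((-8)·8 − (-4)·10) + ((-4)·(-7) − 10·8) + (10·10 − (-8)·(-7))| = 32, so the area is 16.
Along each edge there are gcd(|Δx|,|Δy|)+1 lattice points, so counting each shared vertex once the boundary has gcd(4,2) + gcd(14,15) + gcd(18,17) = 2+1+1 = 4.
Pick's theorem gives I = A − B/2 + 1 = 16 − 4/2 + 1 = 15.

15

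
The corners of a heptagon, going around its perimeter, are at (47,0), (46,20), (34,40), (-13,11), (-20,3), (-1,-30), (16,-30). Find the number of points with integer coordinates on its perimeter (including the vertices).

Summing gcd(|Δx|,|Δy|) over the edges gives the boundary count: gcd(1,20) + gcd(12,20) + gcd(47,29) + gcd(7,8) + gcd(19,33) + gcd(17,0) + gcd(31,30) = 1+4+1+1+1+17+1 = 26.

26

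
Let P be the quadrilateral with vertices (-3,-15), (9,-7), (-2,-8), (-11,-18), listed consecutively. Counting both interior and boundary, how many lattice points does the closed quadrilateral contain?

69

Using the shoelace formula, 2A = |[(-3)·(-7) − 9·(-15)] + [9·(-8) − (-2)·(-7)] + [(-2)·(-18) − (-11)·(-8)] + [(-11)·(-15) − (-3)·(-18)]| = 129, so the area is 64.5.
The number of boundary lattice points is Σ gcd(|Δx|,|Δy|) = gcd(12,8) + gcd(11,1) + gcd(9,10) + gcd(8,3) = 4+1+1+1 = 7.
Pick's theorem gives I = A − B/2 + 1 = 64.5 − 7/2 + 1 = 62, so the closed region contains I + B = 62 + 7 = 69 lattice points.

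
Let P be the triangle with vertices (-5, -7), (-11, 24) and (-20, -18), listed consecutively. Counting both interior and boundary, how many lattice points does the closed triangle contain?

269

The shoelace formula gives twice the area as |((-5)·24 − (-11)·(-7)) + ((-11)·(-18) − (-20)·24) + ((-20)·(-7) − (-5)·(-18))| = 531, so the area is 531/2.
Summing gcd(|Δx|,|Δy|) over the edges gives the boundary count: gcd(6,31) + gcd(9,42) + gcd(15,11) = 1+3+1 = 5.
Pick's theorem gives I = A − B/2 + 1 = 531/2 − 5/2 + 1 = 264, so the closed region contains I + B = 264 + 5 = 269 lattice points.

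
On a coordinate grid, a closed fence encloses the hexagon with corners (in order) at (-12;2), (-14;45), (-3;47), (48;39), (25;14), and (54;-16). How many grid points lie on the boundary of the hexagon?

Along each edge there are gcd(|Δx|,|Δy|)+1 lattice points, so counting each shared vertex once the boundary has gcd(2,43) + gcd(11,2) + gcd(51,8) + gcd(23,25) + gcd(29,30) + gcd(66,18) = 1+1+1+1+1+6 = 11.

11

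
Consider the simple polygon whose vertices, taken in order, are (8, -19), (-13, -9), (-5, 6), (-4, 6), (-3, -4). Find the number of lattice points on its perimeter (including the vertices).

5

The number of boundary lattice points is Σ gcd(|Δx|,|Δy|) = gcd(21,10) + gcd(8,15) + gcd(1,0) + gcd(1,10) + gcd(11,15) = 1+1+1+1+1 = 5.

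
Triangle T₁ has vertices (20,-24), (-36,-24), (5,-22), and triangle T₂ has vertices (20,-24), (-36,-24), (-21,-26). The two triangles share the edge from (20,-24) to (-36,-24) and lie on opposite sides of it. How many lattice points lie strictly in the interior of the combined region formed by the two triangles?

111

The union is the simple quadrilateral with vertices (20,-24), (5,-22), (-36,-24), (-21,-26) in order.
The shoelace formula gives twice the area as |(20·(-22) − 5·(-24)) + (5·(-24) − (-36)·(-22)) + ((-36)·(-26) − (-21)·(-24)) + ((-21)·(-24) − 20·(-26))| = 224, so the area is 112.
Summing gcd(|Δx|,|Δy|) over the edges gives the boundary count: gcd(15,2) + gcd(41,2) + gcd(15,2) + gcd(41,2) = 1+1+1+1 = 4.
By Pick's theorem I = A − B/2 + 1 = 112 − 4/2 + 1 = 111.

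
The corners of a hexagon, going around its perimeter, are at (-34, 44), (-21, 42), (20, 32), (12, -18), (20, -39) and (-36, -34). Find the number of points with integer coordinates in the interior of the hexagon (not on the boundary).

By the shoelace formula, twice the signed area is |((-34)·42 − (-21)·44) + ((-21)·32 − 20·42) + (20·(-18) − 12·32) + (12·(-39) − 20·(-18)) + (20·(-34) − (-36)·(-39)) + ((-36)·44 − (-34)·(-34))| = 7692, so the area is 3846.
Along each edge there are gcd(|Δx|,|Δy|)+1 lattice points, so counting each shared vertex once the boundary has gcd(13,2) + gcd(41,10) + gcd(8,50) + gcd(8,21) + gcd(56,5) + gcd(2,78) = 1+1+2+1+1+2 = 8.
Pick's theorem gives I = A − B/2 + 1 = 3846 − 8/2 + 1 = 3843.

3843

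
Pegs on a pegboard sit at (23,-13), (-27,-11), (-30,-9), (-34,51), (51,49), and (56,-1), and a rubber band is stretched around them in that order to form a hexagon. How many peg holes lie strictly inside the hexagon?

By the shoelace formula, twice the signed area is |[23·(-11) − (-27)·(-13)] + [(-27)·(-9) − (-30)·(-11)] + [(-30)·51 − (-34)·(-9)] + [(-34)·49 − 51·51] + [51·(-1) − 56·49] + [56·(-13) − 23·(-1)]| = 10294, so the area is 5147.
Summing gcd(|Δx|,|Δy|) over the edges gives the boundary count: gcd(50,2) + gcd(3,2) + gcd(4,60) + gcd(85,2) + gcd(5,50) + gcd(33,12) = 2+1+4+1+5+3 = 16.
Pick's theorem gives I = A − B/2 + 1 = 5147 − 16/2 + 1 = 5140.

5140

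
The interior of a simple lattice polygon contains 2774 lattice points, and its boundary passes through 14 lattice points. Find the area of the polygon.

2780

Pick's theorem states A = I + B/2 − 1, so A = 2774 + 14/2 − 1 = 2780.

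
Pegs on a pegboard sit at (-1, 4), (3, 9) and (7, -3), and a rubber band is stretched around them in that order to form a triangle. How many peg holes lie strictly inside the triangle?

32

By the shoelace formula, twice the signed area is |((-1)·9 − 3·4) + (3·(-3) − 7·9) + (7·4 − (-1)·(-3))| = 68, so the area is 34.
Along each edge there are gcd(|Δx|,|Δy|)+1 lattice points, so counting each shared vertex once the boundary has gcd(4,5) + gcd(4,12) + gcd(8,7) = 1+4+1 = 6.
Pick's theorem gives I = A − B/2 + 1 = 34 − 6/2 + 1 = 32.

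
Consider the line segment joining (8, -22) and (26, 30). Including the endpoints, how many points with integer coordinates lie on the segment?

3

The number of lattice points on a segment between lattice points is gcd(|Δx|,|Δy|) + 1 = gcd(18,52) + 1 = 2 + 1 = 3.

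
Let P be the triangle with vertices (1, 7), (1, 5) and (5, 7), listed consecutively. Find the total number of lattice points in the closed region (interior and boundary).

The shoelace formula gives twice the area as |[1·5 − 1·7] + [1·7 − 5·5] + [5·7 − 1·7]| = 8, so the area is 4.
Summing gcd(|Δx|,|Δy|) over the edges gives the boundary count: gcd(0,2) + gcd(4,2) + gcd(4,0) = 2+2+4 = 8.
Pick's theorem gives I = A − B/2 + 1 = 4 − 8/2 + 1 = 1, so the closed region contains I + B = 1 + 8 = 9 lattice points.

9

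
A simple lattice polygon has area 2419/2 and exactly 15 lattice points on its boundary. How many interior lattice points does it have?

1203

Pick's theorem A = I + B/2 − 1 rearranges to I = A − B/2 + 1 = 2419/2 − 15/2 + 1 = 1203.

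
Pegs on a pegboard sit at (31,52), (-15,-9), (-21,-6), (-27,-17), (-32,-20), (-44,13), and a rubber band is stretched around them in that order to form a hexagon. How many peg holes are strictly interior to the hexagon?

1692

By the shoelace formula, twice the signed area is |(31·(-9) − (-15)·52) + ((-15)·(-6) − (-21)·(-9)) + ((-21)·(-17) − (-27)·(-6)) + ((-27)·(-20) − (-32)·(-17)) + ((-32)·13 − (-44)·(-20)) + ((-44)·52 − 31·13)| = 3394, so the area is 1697.
The number of boundary lattice points is Σ gcd(|Δx|,|Δy|) = gcd(46,61) + gcd(6,3) + gcd(6,11) + gcd(5,3) + gcd(12,33) + gcd(75,39) = 1+3+1+1+3+3 = 12.
Pick's theorem gives I = A − B/2 + 1 = 1697 − 12/2 + 1 = 1692.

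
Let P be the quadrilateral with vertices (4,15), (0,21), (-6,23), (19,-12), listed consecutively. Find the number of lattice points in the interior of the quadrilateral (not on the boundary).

The shoelace formula gives twice the area as |[4·21 − 0·15] + [0·23 − (-6)·21] + [(-6)·(-12) − 19·23] + [19·15 − 4·(-12)]| = 178, so the area is 89.
Along each edge there are gcd(|Δx|,|Δy|)+1 lattice points, so counting each shared vertex once the boundary has gcd(4,6) + gcd(6,2) + gcd(25,35) + gcd(15,27) = 2+2+5+3 = 12.
By Pick's theorem A = I + B/2 − 1, so I = 89 − 12/2 + 1 = 84.

84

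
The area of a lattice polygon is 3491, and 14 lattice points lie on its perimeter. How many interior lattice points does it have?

3485

From Pick's theorem, I = A − B/2 + 1 = 3491 − 14/2 + 1 = 3485.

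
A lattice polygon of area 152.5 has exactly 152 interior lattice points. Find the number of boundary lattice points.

3

Pick's theorem gives A = I + B/2 − 1, so B = 2(A − I + 1) = 2(152.5 − 152 + 1) = 3.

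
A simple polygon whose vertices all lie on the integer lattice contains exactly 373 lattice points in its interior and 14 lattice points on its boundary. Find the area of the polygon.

379

By Pick's theorem, A = I + B/2 − 1 = 373 + 14/2 − 1 = 379.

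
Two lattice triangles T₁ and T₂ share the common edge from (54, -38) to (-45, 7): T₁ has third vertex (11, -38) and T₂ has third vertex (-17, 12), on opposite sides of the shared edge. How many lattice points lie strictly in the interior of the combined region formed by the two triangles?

The union is the simple quadrilateral with vertices (54, -38), (11, -38), (-45, 7), (-17, 12) in order.
The shoelace formula gives twice the area as |(54·(-38) − 11·(-38)) + (11·7 − (-45)·(-38)) + ((-45)·12 − (-17)·7) + ((-17)·(-38) − 54·12)| = 3690, so the area is 1845.
Along each edge there are gcd(|Δx|,|Δy|)+1 lattice points, so counting each shared vertex once the boundary has gcd(43,0) + gcd(56,45) + gcd(28,5) + gcd(71,50) = 43+1+1+1 = 46.
By Pick's theorem I = A − B/2 + 1 = 1845 − 46/2 + 1 = 1823.

1823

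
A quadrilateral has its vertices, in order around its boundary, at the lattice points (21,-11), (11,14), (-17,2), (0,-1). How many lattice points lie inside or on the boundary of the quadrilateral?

363

Using the shoelace formula, 2A = |(21·14 − 11·(-11)) + (11·2 − (-17)·14) + ((-17)·(-1) − 0·2) + (0·(-11) − 21·(-1))| = 713, so the area is 713/2.
The number of boundary lattice points is Σ gcd(|Δx|,|Δy|) = gcd(10,25) + gcd(28,12) + gcd(17,3) + gcd(21,10) = 5+4+1+1 = 11.
Pick's theorem gives I = A − B/2 + 1 = 713/2 − 11/2 + 1 = 352, so the closed region contains I + B = 352 + 11 = 363 lattice points.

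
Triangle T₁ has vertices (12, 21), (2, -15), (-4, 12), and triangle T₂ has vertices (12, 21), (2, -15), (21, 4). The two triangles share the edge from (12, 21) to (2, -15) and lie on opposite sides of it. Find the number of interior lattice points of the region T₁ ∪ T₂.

479

The union is the simple quadrilateral with vertices (12, 21), (-4, 12), (2, -15), (21, 4) in order.
The shoelace formula gives twice the area as |[12·12 − (-4)·21] + [(-4)·(-15) − 2·12] + [2·4 − 21·(-15)] + [21·21 − 12·4]| = 980, so the area is 490.
Summing gcd(|Δx|,|Δy|) over the edges gives the boundary count: gcd(16,9) + gcd(6,27) + gcd(19,19) + gcd(9,17) = 1+3+19+1 = 24.
By Pick's theorem I = A − B/2 + 1 = 490 − 24/2 + 1 = 479.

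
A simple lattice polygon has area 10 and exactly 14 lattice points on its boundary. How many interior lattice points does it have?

4

Pick's theorem A = I + B/2 − 1 rearranges to I = A − B/2 + 1 = 10 − 14/2 + 1 = 4.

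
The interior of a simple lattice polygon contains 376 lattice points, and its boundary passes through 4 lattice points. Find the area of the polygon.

377

Pick's theorem states A = I + B/2 − 1, so A = 376 + 4/2 − 1 = 377.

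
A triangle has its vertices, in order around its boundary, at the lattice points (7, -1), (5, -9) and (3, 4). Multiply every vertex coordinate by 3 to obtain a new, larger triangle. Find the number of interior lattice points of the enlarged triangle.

The shoelace formula gives twice the area as |[7·(-9) − 5·(-1)] + [5·4 − 3·(-9)] + [3·(-1) − 7·4]| = 42, so the area is 21.
The number of boundary lattice points is Σ gcd(|Δx|,|Δy|) = gcd(2,8) + gcd(2,13) + gcd(4,5) = 2+1+1 = 4.
Scaling by 3 multiplies the area by 3² = 9 (so the new area is 189) and multiplies the boundary lattice-point count by 3, giving 12.
By Pick's theorem, the interior count of the dilated polygon is 189 − 12/2 + 1 = 184.

184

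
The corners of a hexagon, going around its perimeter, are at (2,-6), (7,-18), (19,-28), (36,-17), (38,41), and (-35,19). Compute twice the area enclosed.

5288

By the shoelace formula, twice the signed area is |[2·(-18) − 7·(-6)] + [7·(-28) − 19·(-18)] + [19·(-17) − 36·(-28)] + [36·41 − 38·(-17)] + [38·19 − (-35)·41] + [(-35)·(-6) − 2·19]| = 5288, so the area is 2644.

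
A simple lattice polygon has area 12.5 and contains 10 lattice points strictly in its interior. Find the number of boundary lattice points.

Pick's theorem gives A = I + B/2 − 1, so B = 2(A − I + 1) = 2(12.5 − 10 + 1) = 7.

7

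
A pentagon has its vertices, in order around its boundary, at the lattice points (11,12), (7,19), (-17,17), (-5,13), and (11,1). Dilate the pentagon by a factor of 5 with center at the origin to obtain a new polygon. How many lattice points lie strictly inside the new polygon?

The shoelace formula gives twice the area as |[11·19 − 7·12] + [7·17 − (-17)·19] + [(-17)·13 − (-5)·17] + [(-5)·1 − 11·13] + [11·12 − 11·1]| = 404, so the area is 202.
The number of boundary lattice points is Σ gcd(|Δx|,|Δy|) = gcd(4,7) + gcd(24,2) + gcd(12,4) + gcd(16,12) + gcd(0,11) = 1+2+4+4+11 = 22.
Scaling by 5 multiplies the area by 5² = 25 (so the new area is 5050) and multiplies the boundary lattice-point count by 5, giving 110.
By Pick's theorem, the interior count of the dilated polygon is 5050 − 110/2 + 1 = 4996.

4996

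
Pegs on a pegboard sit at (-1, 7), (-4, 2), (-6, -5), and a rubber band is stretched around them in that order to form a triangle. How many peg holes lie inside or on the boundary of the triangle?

8

The shoelace formula gives twice the area as |((-1)·2 − (-4)·7) + ((-4)·(-5) − (-6)·2) + ((-6)·7 − (-1)·(-5))| = 11, so the area is 5.5.
Along each edge there are gcd(|Δx|,|Δy|)+1 lattice points, so counting each shared vertex once the boundary has gcd(3,5) + gcd(2,7) + gcd(5,12) = 1+1+1 = 3.
Pick's theorem gives I = A − B/2 + 1 = 5.5 − 3/2 + 1 = 5, so the closed region contains I + B = 5 + 3 = 8 lattice points.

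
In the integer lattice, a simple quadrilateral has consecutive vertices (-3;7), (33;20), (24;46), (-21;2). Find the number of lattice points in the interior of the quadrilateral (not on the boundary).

809

By the shoelace formula, twice the signed area is |((-3)·20 − 33·7) + (33·46 − 24·20) + (24·2 − (-21)·46) + ((-21)·7 − (-3)·2)| = 1620, so the area is 810.
The number of boundary lattice points is Σ gcd(|Δx|,|Δy|) = gcd(36,13) + gcd(9,26) + gcd(45,44) + gcd(18,5) = 1+1+1+1 = 4.
Pick's theorem gives I = A − B/2 + 1 = 810 − 4/2 + 1 = 809.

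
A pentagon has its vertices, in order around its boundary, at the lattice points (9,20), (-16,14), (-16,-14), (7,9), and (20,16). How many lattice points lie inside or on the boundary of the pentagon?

546

By the shoelace formula, twice the signed area is |(9·14 − (-16)·20) + ((-16)·(-14) − (-16)·14) + ((-16)·9 − 7·(-14)) + (7·16 − 20·9) + (20·20 − 9·16)| = 1036, so the area is 518.
Along each edge there are gcd(|Δx|,|Δy|)+1 lattice points, so counting each shared vertex once the boundary has gcd(25,6) + gcd(0,28) + gcd(23,23) + gcd(13,7) + gcd(11,4) = 1+28+23+1+1 = 54.
Pick's theorem gives I = A − B/2 + 1 = 518 − 54/2 + 1 = 492, so the closed region contains I + B = 492 + 54 = 546 lattice points.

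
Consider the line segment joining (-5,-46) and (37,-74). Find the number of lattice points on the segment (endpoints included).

The number of lattice points on a segment between lattice points is gcd(|Δx|,|Δy|) + 1 = gcd(42,28) + 1 = 14 + 1 = 15.

15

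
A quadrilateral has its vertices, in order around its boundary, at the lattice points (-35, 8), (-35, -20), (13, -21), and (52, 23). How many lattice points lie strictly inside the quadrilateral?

Using the shoelace formula, 2A = |((-35)·(-20) − (-35)·8) + ((-35)·(-21) − 13·(-20)) + (13·23 − 52·(-21)) + (52·8 − (-35)·23)| = 4587, so the area is 4587/2.
Summing gcd(|Δx|,|Δy|) over the edges gives the boundary count: gcd(0,28) + gcd(48,1) + gcd(39,44) + gcd(87,15) = 28+1+1+3 = 33.
Pick's theorem gives I = A − B/2 + 1 = 4587/2 − 33/2 + 1 = 2278.

2278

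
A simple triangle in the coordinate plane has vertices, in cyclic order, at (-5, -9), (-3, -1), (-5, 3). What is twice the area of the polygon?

24

By the shoelace formula, twice the signed area is |[(-5)·(-1) − (-3)·(-9)] + [(-3)·3 − (-5)·(-1)] + [(-5)·(-9) − (-5)·3]| = 24, so the area is 12.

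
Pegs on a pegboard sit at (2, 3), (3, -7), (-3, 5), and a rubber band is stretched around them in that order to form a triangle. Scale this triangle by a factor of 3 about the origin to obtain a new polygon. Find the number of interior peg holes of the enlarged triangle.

205

By the shoelace formula, twice the signed area is |(2·(-7) − 3·3) + (3·5 − (-3)·(-7)) + ((-3)·3 − 2·5)| = 48, so the area is 24.
The number of boundary lattice points is Σ gcd(|Δx|,|Δy|) = gcd(1,10) + gcd(6,12) + gcd(5,2) = 1+6+1 = 8.
Scaling by 3 multiplies the area by 3² = 9 (so the new area is 216) and multiplies the boundary lattice-point count by 3, giving 24.
By Pick's theorem, the interior count of the dilated polygon is 216 − 24/2 + 1 = 205.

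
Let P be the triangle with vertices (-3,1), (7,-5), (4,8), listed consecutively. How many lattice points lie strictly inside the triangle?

52

Using the shoelace formula, 2A = |((-3)·(-5) − 7·1) + (7·8 − 4·(-5)) + (4·1 − (-3)·8)| = 112, so the area is 56.
Along each edge there are gcd(|Δx|,|Δy|)+1 lattice points, so counting each shared vertex once the boundary has gcd(10,6) + gcd(3,13) + gcd(7,7) = 2+1+7 = 10.
By Pick's theorem A = I + B/2 − 1, so I = 56 − 10/2 + 1 = 52.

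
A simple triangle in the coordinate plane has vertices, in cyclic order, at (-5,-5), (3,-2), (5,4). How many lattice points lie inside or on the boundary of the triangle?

24

The shoelace formula gives twice the area as |[(-5)·(-2) − 3·(-5)] + [3·4 − 5·(-2)] + [5·(-5) − (-5)·4]| = 42, so the area is 21.
The number of boundary lattice points is Σ gcd(|Δx|,|Δy|) = gcd(8,3) + gcd(2,6) + gcd(10,9) = 1+2+1 = 4.
Pick's theorem gives I = A − B/2 + 1 = 21 − 4/2 + 1 = 20, so the closed region contains I + B = 20 + 4 = 24 lattice points.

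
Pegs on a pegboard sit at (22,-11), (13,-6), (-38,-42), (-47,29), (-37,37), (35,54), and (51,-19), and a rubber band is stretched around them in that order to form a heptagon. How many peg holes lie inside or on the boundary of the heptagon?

The shoelace formula gives twice the area as |(22·(-6) − 13·(-11)) + (13·(-42) − (-38)·(-6)) + ((-38)·29 − (-47)·(-42)) + ((-47)·37 − (-37)·29) + ((-37)·54 − 35·37) + (35·(-19) − 51·54) + (51·(-11) − 22·(-19))| = 11360, so the area is 5680.
Along each edge there are gcd(|Δx|,|Δy|)+1 lattice points, so counting each shared vertex once the boundary has gcd(9,5) + gcd(51,36) + gcd(9,71) + gcd(10,8) + gcd(72,17) + gcd(16,73) + gcd(29,8) = 1+3+1+2+1+1+1 = 10.
Pick's theorem gives I = A − B/2 + 1 = 5680 − 10/2 + 1 = 5676, so the closed region contains I + B = 5676 + 10 = 5686 lattice points.

5686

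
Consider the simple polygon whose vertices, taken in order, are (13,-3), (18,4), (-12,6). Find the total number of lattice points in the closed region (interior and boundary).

The shoelace formula gives twice the area as |(13·4 − 18·(-3)) + (18·6 − (-12)·4) + ((-12)·(-3) − 13·6)| = 220, so the area is 110.
Summing gcd(|Δx|,|Δy|) over the edges gives the boundary count: gcd(5,7) + gcd(30,2) + gcd(25,9) = 1+2+1 = 4.
Pick's theorem gives I = A − B/2 + 1 = 110 − 4/2 + 1 = 109, so the closed region contains I + B = 109 + 4 = 113 lattice points.

113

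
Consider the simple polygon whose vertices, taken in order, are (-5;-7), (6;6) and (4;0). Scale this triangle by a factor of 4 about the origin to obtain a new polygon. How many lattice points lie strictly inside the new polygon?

The shoelace formula gives twice the area as |((-5)·6 − 6·(-7)) + (6·0 − 4·6) + (4·(-7) − (-5)·0)| = 40, so the area is 20.
Along each edge there are gcd(|Δx|,|Δy|)+1 lattice points, so counting each shared vertex once the boundary has gcd(11,13) + gcd(2,6) + gcd(9,7) = 1+2+1 = 4.
Scaling by 4 multiplies the area by 4² = 16 (so the new area is 320) and multiplies the boundary lattice-point count by 4, giving 16.
By Pick's theorem, the interior count of the dilated polygon is 320 − 16/2 + 1 = 313.

313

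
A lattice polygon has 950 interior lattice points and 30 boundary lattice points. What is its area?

964

Pick's theorem states A = I + B/2 − 1, so A = 950 + 30/2 − 1 = 964.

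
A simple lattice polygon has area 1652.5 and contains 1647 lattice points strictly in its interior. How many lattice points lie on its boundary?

13

Pick's theorem gives A = I + B/2 − 1, so B = 2(A − I + 1) = 2(1652.5 − 1647 + 1) = 13.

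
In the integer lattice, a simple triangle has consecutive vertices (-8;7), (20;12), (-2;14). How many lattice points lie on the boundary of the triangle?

Along each edge there are gcd(|Δx|,|Δy|)+1 lattice points, so counting each shared vertex once the boundary has gcd(28,5) + gcd(22,2) + gcd(6,7) = 1+2+1 = 4.

4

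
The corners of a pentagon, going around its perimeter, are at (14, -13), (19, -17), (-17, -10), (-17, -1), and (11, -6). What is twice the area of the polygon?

569

The shoelace formula gives twice the area as |[14·(-17) − 19·(-13)] + [19·(-10) − (-17)·(-17)] + [(-17)·(-1) − (-17)·(-10)] + [(-17)·(-6) − 11·(-1)] + [11·(-13) − 14·(-6)]| = 569, so the area is 284.5.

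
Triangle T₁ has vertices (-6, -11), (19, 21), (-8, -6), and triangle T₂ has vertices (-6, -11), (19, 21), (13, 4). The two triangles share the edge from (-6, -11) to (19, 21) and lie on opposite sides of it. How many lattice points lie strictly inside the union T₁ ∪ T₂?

The union is the simple quadrilateral with vertices (-6, -11), (-8, -6), (19, 21), (13, 4) in order.
The shoelace formula gives twice the area as |((-6)·(-6) − (-8)·(-11)) + ((-8)·21 − 19·(-6)) + (19·4 − 13·21) + (13·(-11) − (-6)·4)| = 422, so the area is 211.
Summing gcd(|Δx|,|Δy|) over the edges gives the boundary count: gcd(2,5) + gcd(27,27) + gcd(6,17) + gcd(19,15) = 1+27+1+1 = 30.
By Pick's theorem I = A − B/2 + 1 = 211 − 30/2 + 1 = 197.

197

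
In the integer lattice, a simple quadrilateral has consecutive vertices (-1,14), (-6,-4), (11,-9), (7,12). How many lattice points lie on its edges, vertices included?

The number of boundary lattice points is Σ gcd(|Δx|,|Δy|) = gcd(5,18) + gcd(17,5) + gcd(4,21) + gcd(8,2) = 1+1+1+2 = 5.

5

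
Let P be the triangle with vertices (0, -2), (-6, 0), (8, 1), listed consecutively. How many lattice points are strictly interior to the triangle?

The shoelace formula gives twice the area as |(0·0 − (-6)·(-2)) + ((-6)·1 − 8·0) + (8·(-2) − 0·1)| = 34, so the area is 17.
Summing gcd(|Δx|,|Δy|) over the edges gives the boundary count: gcd(6,2) + gcd(14,1) + gcd(8,3) = 2+1+1 = 4.
Pick's theorem gives I = A − B/2 + 1 = 17 − 4/2 + 1 = 16.

16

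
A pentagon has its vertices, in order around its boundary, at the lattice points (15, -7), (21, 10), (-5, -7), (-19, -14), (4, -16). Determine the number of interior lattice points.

By the shoelace formula, twice the signed area is |[15·10 − 21·(-7)] + [21·(-7) − (-5)·10] + [(-5)·(-14) − (-19)·(-7)] + [(-19)·(-16) − 4·(-14)] + [4·(-7) − 15·(-16)]| = 709, so the area is 354.5.
Summing gcd(|Δx|,|Δy|) over the edges gives the boundary count: gcd(6,17) + gcd(26,17) + gcd(14,7) + gcd(23,2) + gcd(11,9) = 1+1+7+1+1 = 11.
Pick's theorem gives I = A − B/2 + 1 = 354.5 − 11/2 + 1 = 350.

350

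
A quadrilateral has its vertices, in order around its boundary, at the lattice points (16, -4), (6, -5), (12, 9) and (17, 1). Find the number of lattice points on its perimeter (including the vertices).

5

Along each edge there are gcd(|Δx|,|Δy|)+1 lattice points, so counting each shared vertex once the boundary has gcd(10,1) + gcd(6,14) + gcd(5,8) + gcd(1,5) = 1+2+1+1 = 5.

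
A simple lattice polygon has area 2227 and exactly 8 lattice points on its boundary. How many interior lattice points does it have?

2224

From Pick's theorem, I = A − B/2 + 1 = 2227 − 8/2 + 1 = 2224.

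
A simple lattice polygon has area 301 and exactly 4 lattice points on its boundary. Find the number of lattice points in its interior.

300

Pick's theorem A = I + B/2 − 1 rearranges to I = A − B/2 + 1 = 301 − 4/2 + 1 = 300.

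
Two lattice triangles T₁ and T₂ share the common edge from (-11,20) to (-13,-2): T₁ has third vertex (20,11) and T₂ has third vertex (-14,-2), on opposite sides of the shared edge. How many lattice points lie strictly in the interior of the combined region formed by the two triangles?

The union is the simple quadrilateral with vertices (-11,20), (20,11), (-13,-2), (-14,-2) in order.
Using the shoelace formula, 2A = |[(-11)·11 − 20·20] + [20·(-2) − (-13)·11] + [(-13)·(-2) − (-14)·(-2)] + [(-14)·20 − (-11)·(-2)]| = 722, so the area is 361.
The number of boundary lattice points is Σ gcd(|Δx|,|Δy|) = gcd(31,9) + gcd(33,13) + gcd(1,0) + gcd(3,22) = 1+1+1+1 = 4.
By Pick's theorem I = A − B/2 + 1 = 361 − 4/2 + 1 = 360.

360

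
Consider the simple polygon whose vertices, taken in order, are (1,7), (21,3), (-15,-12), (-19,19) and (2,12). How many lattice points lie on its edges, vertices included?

16

Along each edge there are gcd(|Δx|,|Δy|)+1 lattice points, so counting each shared vertex once the boundary has gcd(20,4) + gcd(36,15) + gcd(4,31) + gcd(21,7) + gcd(1,5) = 4+3+1+7+1 = 16.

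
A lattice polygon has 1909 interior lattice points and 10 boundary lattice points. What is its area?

1913

Pick's theorem states A = I + B/2 − 1, so A = 1909 + 10/2 − 1 = 1913.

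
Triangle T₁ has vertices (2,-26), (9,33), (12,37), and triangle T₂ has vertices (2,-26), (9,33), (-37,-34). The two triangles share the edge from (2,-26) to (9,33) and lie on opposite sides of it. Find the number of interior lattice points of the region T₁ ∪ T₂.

The union is the simple quadrilateral with vertices (2,-26), (12,37), (9,33), (-37,-34) in order.
The shoelace formula gives twice the area as |[2·37 − 12·(-26)] + [12·33 − 9·37] + [9·(-34) − (-37)·33] + [(-37)·(-26) − 2·(-34)]| = 2394, so the area is 1197.
Summing gcd(|Δx|,|Δy|) over the edges gives the boundary count: gcd(10,63) + gcd(3,4) + gcd(46,67) + gcd(39,8) = 1+1+1+1 = 4.
By Pick's theorem I = A − B/2 + 1 = 1197 − 4/2 + 1 = 1196.

1196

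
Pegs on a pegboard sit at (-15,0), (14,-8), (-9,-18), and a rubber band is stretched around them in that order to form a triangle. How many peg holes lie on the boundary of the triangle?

The number of boundary lattice points is Σ gcd(|Δx|,|Δy|) = gcd(29,8) + gcd(23,10) + gcd(6,18) = 1+1+6 = 8.

8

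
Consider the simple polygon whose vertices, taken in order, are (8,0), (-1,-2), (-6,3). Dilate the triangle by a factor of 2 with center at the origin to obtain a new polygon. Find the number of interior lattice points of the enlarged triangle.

The shoelace formula gives twice the area as |(8·(-2) − (-1)·0) + ((-1)·3 − (-6)·(-2)) + ((-6)·0 − 8·3)| = 55, so the area is 55/2.
The number of boundary lattice points is Σ gcd(|Δx|,|Δy|) = gcd(9,2) + gcd(5,5) + gcd(14,3) = 1+5+1 = 7.
Scaling by 2 multiplies the area by 2² = 4 (so the new area is 110) and multiplies the boundary lattice-point count by 2, giving 14.
By Pick's theorem, the interior count of the dilated polygon is 110 − 14/2 + 1 = 104.

104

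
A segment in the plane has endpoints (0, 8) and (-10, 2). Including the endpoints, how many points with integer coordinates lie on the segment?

3

The number of lattice points on a segment between lattice points is gcd(|Δx|,|Δy|) + 1 = gcd(10,6) + 1 = 2 + 1 = 3.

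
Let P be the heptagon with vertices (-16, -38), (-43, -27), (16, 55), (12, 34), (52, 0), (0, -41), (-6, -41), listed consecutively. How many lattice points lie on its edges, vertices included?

13

Along each edge there are gcd(|Δx|,|Δy|)+1 lattice points, so counting each shared vertex once the boundary has gcd(27,11) + gcd(59,82) + gcd(4,21) + gcd(40,34) + gcd(52,41) + gcd(6,0) + gcd(10,3) = 1+1+1+2+1+6+1 = 13.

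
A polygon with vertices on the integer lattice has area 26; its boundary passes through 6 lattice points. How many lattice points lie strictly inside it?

Pick's theorem A = I + B/2 − 1 rearranges to I = A − B/2 + 1 = 26 − 6/2 + 1 = 24.

24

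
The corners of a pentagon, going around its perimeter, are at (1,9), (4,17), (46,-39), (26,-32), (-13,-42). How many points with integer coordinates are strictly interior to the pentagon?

Using the shoelace formula, 2A = |(1·17 − 4·9) + (4·(-39) − 46·17) + (46·(-32) − 26·(-39)) + (26·(-42) − (-13)·(-32)) + ((-13)·9 − 1·(-42))| = 2998, so the area is 1499.
Summing gcd(|Δx|,|Δy|) over the edges gives the boundary count: gcd(3,8) + gcd(42,56) + gcd(20,7) + gcd(39,10) + gcd(14,51) = 1+14+1+1+1 = 18.
By Pick's theorem A = I + B/2 − 1, so I = 1499 − 18/2 + 1 = 1491.

1491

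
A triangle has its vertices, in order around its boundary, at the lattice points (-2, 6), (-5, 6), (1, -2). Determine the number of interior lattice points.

10

Using the shoelace formula, 2A = |[(-2)·6 − (-5)·6] + [(-5)·(-2) − 1·6] + [1·6 − (-2)·(-2)]| = 24, so the area is 12.
Summing gcd(|Δx|,|Δy|) over the edges gives the boundary count: gcd(3,0) + gcd(6,8) + gcd(3,8) = 3+2+1 = 6.
Pick's theorem gives I = A − B/2 + 1 = 12 − 6/2 + 1 = 10.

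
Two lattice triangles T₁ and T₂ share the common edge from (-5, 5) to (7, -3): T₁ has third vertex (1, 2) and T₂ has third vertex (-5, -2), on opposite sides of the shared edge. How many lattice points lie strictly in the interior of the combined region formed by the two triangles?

The union is the simple quadrilateral with vertices (-5, 5), (1, 2), (7, -3), (-5, -2) in order.
By the shoelace formula, twice the signed area is |((-5)·2 − 1·5) + (1·(-3) − 7·2) + (7·(-2) − (-5)·(-3)) + ((-5)·5 − (-5)·(-2))| = 96, so the area is 48.
The number of boundary lattice points is Σ gcd(|Δx|,|Δy|) = gcd(6,3) + gcd(6,5) + gcd(12,1) + gcd(0,7) = 3+1+1+7 = 12.
By Pick's theorem I = A − B/2 + 1 = 48 − 12/2 + 1 = 43.

43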